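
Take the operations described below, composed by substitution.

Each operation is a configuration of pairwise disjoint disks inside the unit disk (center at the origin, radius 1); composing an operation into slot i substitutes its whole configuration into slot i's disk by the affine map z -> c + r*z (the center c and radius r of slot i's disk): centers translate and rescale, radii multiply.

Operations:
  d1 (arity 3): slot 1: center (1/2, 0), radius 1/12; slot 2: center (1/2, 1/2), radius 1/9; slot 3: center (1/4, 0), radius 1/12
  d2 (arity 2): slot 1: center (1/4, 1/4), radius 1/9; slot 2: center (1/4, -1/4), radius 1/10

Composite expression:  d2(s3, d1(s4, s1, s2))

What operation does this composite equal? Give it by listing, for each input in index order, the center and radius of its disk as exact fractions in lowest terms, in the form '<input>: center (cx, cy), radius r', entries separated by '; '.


Follow each s-input down from d2: c' goes to c + r*c', radius to r*r'.
s3 passes through 1 substitution, ending at center (1/4, 1/4), radius 1/9
s4 passes through 2 substitutions, ending at center (3/10, -1/4), radius 1/120
s1 passes through 2 substitutions, ending at center (3/10, -1/5), radius 1/90
s2 passes through 2 substitutions, ending at center (11/40, -1/4), radius 1/120

s1: center (3/10, -1/5), radius 1/90; s2: center (11/40, -1/4), radius 1/120; s3: center (1/4, 1/4), radius 1/9; s4: center (3/10, -1/4), radius 1/120


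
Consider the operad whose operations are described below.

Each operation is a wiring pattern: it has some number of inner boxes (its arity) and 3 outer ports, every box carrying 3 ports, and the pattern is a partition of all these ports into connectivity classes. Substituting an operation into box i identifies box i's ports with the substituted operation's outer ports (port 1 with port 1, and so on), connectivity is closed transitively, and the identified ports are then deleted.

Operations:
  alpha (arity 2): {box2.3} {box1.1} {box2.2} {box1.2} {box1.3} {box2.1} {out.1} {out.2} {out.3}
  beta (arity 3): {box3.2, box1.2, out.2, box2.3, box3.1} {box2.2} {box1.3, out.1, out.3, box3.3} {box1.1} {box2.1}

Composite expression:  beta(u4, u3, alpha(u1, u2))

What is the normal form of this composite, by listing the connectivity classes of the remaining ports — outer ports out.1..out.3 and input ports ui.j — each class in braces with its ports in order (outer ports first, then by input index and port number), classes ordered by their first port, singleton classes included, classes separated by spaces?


{out.1, out.3, u4.3} {out.2, u3.3, u4.2} {u1.1} {u1.2} {u1.3} {u2.1} {u2.2} {u2.3} {u3.1} {u3.2} {u4.1}

Reachability decides: close wires over beta-identified ports.
stage alpha: inputs (u1, u2), connectivity {out.1} {out.2} {out.3} {u1.1} {u1.2} {u1.3} {u2.1} {u2.2} {u2.3}, out.j its boundary
stage beta: inputs (u4, u3, u1, u2), connectivity {out.1, out.3, u4.3} {out.2, u3.3, u4.2} {u1.1} {u1.2} {u1.3} {u2.1} {u2.2} {u2.3} {u3.1} {u3.2} {u4.1}, out.j its boundary


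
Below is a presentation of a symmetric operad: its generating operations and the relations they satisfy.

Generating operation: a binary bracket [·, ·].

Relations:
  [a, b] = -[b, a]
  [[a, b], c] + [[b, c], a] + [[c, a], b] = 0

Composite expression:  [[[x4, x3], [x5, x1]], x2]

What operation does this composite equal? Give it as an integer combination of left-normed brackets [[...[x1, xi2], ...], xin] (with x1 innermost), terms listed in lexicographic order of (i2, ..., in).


-[[[[x1, x5], x3], x4], x2] + [[[[x1, x5], x4], x3], x2]

Antisymmetry and Jacobi reduce to x1-anchored left-normed brackets.
Composite bracket: [[[x4, x3], [x5, x1]], x2]
Expanding via [a, b] = ab - ba: 16 signed words (2^4 = 16).
Collect the words opening with x1:
  x1x5x3x4x2 appears with sign -1, giving the term -[[[[x1, x5], x3], x4], x2]
  x1x5x4x3x2 appears with sign +1, giving the term +[[[[x1, x5], x4], x3], x2]


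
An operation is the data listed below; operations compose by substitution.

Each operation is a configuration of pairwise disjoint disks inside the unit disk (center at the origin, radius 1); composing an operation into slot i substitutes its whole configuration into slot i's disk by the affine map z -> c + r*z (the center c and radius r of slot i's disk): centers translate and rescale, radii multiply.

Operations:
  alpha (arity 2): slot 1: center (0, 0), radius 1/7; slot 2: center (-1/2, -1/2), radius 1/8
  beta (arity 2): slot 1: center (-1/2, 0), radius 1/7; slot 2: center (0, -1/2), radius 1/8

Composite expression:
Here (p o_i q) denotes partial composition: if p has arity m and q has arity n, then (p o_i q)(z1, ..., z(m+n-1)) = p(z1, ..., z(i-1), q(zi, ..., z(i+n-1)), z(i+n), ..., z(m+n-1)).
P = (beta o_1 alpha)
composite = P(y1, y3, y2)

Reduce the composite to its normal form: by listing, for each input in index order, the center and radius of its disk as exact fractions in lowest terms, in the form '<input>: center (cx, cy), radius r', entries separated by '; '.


y1: center (-1/2, 0), radius 1/49; y2: center (0, -1/2), radius 1/8; y3: center (-4/7, -1/14), radius 1/56

Affine substitution under beta: radii multiply and y-centers shift.
y1 passes through 2 substitutions, ending at center (-1/2, 0), radius 1/49
y3 passes through 2 substitutions, ending at center (-4/7, -1/14), radius 1/56
y2 passes through 1 substitution, ending at center (0, -1/2), radius 1/8


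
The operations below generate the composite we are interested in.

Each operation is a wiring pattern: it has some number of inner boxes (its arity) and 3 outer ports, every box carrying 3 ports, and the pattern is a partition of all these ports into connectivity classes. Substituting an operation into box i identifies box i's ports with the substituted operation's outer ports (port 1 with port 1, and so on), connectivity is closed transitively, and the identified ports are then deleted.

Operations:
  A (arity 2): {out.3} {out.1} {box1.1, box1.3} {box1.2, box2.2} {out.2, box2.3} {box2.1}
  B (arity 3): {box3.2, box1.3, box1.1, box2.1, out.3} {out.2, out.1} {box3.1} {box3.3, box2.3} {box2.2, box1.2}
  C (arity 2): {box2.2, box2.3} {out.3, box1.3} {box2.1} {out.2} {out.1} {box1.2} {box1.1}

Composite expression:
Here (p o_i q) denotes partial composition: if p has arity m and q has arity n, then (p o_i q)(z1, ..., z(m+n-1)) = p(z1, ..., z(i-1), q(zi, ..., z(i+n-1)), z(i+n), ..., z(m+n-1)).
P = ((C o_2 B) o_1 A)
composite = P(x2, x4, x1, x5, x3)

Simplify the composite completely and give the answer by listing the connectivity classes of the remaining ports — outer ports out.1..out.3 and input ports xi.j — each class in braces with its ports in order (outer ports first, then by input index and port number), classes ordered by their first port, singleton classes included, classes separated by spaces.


Two ports join when wires chain via C-identified ports.
after A, the pattern on (x2, x4) reads {out.1} {out.2, x4.3} {out.3} {x2.1, x2.3} {x2.2, x4.2} {x4.1} (out.j = its outer ports)
after B, the pattern on (x1, x5, x3) reads {out.1, out.2} {out.3, x1.1, x1.3, x3.2, x5.1} {x1.2, x5.2} {x3.1} {x3.3, x5.3} (out.j = its outer ports)
after C, the pattern on (x2, x4, x1, x5, x3) reads {out.1} {out.2} {out.3} {x1.1, x1.3, x3.2, x5.1} {x1.2, x5.2} {x2.1, x2.3} {x2.2, x4.2} {x3.1} {x3.3, x5.3} {x4.1} {x4.3} (out.j = its outer ports)

{out.1} {out.2} {out.3} {x1.1, x1.3, x3.2, x5.1} {x1.2, x5.2} {x2.1, x2.3} {x2.2, x4.2} {x3.1} {x3.3, x5.3} {x4.1} {x4.3}


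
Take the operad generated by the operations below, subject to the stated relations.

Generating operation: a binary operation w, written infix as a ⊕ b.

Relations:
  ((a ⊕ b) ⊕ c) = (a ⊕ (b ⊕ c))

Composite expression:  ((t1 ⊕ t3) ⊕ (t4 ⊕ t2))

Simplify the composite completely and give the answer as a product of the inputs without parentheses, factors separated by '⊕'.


Associativity of w dissolves the nesting; only the t-input order survives.
(t1 ⊕ t3) reduces to t1 ⊕ t3
(t4 ⊕ t2) reduces to t4 ⊕ t2
((t1 ⊕ t3) ⊕ (t4 ⊕ t2)) reduces to t1 ⊕ t3 ⊕ t4 ⊕ t2

t1 ⊕ t3 ⊕ t4 ⊕ t2


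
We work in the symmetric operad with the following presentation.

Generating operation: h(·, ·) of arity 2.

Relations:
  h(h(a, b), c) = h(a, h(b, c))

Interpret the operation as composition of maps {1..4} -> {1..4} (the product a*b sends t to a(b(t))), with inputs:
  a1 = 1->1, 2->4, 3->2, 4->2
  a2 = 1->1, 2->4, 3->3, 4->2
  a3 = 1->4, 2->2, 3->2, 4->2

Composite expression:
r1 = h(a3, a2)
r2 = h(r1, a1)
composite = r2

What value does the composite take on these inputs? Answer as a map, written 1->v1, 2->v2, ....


h(a3, a2) = 1->4, 2->2, 3->2, 4->2
h(h(a3, a2), a1) = 1->4, 2->2, 3->2, 4->2

1->4, 2->2, 3->2, 4->2


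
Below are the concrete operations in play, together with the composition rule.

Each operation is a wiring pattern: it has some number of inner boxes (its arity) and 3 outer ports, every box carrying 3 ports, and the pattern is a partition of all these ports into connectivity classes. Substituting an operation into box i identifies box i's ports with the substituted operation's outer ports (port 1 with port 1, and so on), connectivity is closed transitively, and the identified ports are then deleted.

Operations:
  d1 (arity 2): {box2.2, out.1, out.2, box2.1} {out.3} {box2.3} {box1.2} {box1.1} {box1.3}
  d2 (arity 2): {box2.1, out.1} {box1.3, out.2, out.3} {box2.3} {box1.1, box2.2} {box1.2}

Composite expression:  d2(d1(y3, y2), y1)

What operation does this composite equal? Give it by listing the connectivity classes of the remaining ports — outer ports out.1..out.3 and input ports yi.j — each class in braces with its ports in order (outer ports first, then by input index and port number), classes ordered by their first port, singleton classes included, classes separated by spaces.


{out.1, y1.1} {out.2, out.3} {y1.2, y2.1, y2.2} {y1.3} {y2.3} {y3.1} {y3.2} {y3.3}

After gluing at d2, chains via deleted ports link the y-ports.
the subtree at d1 composes to {out.1, out.2, y2.1, y2.2} {out.3} {y2.3} {y3.1} {y3.2} {y3.3} on (y3, y2); out.j = own outer ports
the subtree at d2 composes to {out.1, y1.1} {out.2, out.3} {y1.2, y2.1, y2.2} {y1.3} {y2.3} {y3.1} {y3.2} {y3.3} on (y3, y2, y1); out.j = own outer ports


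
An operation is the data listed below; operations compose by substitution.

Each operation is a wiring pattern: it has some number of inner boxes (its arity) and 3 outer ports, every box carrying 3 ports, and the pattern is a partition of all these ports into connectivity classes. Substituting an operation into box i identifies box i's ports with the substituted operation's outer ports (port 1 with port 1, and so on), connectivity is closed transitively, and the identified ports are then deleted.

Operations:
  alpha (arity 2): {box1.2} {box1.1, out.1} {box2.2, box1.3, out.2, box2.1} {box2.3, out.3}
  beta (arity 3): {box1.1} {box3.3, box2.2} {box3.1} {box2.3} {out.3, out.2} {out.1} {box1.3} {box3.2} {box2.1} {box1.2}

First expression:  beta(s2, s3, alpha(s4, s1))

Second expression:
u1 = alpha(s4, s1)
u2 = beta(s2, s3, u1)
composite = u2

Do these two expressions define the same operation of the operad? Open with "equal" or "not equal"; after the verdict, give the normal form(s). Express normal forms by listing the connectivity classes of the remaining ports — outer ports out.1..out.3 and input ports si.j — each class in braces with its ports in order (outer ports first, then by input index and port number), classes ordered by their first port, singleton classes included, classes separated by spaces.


Reducing the first expression gives {out.1} {out.2, out.3} {s1.1, s1.2, s4.3} {s1.3, s3.2} {s2.1} {s2.2} {s2.3} {s3.1} {s3.3} {s4.1} {s4.2}
Reducing the second expression gives {out.1} {out.2, out.3} {s1.1, s1.2, s4.3} {s1.3, s3.2} {s2.1} {s2.2} {s2.3} {s3.1} {s3.3} {s4.1} {s4.2}
The forms coincide; equal.

equal; the common form is {out.1} {out.2, out.3} {s1.1, s1.2, s4.3} {s1.3, s3.2} {s2.1} {s2.2} {s2.3} {s3.1} {s3.3} {s4.1} {s4.2}


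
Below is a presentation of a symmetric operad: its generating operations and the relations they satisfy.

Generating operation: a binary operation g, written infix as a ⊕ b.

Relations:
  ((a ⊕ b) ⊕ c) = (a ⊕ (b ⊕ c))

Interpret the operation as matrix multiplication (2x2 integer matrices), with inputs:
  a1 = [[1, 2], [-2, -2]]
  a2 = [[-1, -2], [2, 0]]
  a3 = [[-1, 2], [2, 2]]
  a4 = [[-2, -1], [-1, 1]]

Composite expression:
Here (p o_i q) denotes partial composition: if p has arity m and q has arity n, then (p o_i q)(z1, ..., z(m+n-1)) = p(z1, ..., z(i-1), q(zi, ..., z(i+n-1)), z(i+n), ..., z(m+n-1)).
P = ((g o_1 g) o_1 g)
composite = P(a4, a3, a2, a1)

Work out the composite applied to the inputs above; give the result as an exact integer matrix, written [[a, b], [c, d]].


[[-12, -24], [9, 6]]


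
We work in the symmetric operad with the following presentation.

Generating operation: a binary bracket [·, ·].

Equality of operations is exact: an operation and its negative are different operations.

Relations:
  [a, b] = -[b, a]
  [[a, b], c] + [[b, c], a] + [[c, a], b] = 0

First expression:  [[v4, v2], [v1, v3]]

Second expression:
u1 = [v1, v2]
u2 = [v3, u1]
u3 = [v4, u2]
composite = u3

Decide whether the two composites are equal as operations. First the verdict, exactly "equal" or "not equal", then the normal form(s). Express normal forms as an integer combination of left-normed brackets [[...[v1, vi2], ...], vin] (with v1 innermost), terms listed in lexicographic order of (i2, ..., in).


not equal: they reduce to [[[v1, v3], v2], v4] - [[[v1, v3], v4], v2] and [[[v1, v2], v3], v4]

The first expression, normalized: [[[v1, v3], v2], v4] - [[[v1, v3], v4], v2]
The second expression, normalized: [[[v1, v2], v3], v4]
They disagree, so not equal.


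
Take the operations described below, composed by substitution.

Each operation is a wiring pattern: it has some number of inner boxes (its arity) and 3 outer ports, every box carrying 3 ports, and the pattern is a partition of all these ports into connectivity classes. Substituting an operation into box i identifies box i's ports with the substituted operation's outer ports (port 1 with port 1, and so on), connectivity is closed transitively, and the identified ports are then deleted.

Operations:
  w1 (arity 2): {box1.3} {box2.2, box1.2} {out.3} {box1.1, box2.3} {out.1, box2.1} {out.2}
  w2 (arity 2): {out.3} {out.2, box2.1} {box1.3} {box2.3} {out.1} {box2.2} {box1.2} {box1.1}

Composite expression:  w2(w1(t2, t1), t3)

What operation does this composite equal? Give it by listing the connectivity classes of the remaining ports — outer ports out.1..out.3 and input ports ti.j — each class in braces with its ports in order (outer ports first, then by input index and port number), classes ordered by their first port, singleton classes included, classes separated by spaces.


{out.1} {out.2, t3.1} {out.3} {t1.1} {t1.2, t2.2} {t1.3, t2.1} {t2.3} {t3.2} {t3.3}


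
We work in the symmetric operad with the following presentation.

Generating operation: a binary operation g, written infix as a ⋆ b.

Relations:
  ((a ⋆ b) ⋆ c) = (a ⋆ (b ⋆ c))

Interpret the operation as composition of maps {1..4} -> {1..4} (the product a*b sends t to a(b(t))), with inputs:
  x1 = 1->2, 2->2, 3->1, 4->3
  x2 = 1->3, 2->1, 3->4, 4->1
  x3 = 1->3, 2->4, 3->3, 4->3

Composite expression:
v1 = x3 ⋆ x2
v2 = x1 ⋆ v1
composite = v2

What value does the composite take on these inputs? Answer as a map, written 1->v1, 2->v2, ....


1->1, 2->1, 3->1, 4->1


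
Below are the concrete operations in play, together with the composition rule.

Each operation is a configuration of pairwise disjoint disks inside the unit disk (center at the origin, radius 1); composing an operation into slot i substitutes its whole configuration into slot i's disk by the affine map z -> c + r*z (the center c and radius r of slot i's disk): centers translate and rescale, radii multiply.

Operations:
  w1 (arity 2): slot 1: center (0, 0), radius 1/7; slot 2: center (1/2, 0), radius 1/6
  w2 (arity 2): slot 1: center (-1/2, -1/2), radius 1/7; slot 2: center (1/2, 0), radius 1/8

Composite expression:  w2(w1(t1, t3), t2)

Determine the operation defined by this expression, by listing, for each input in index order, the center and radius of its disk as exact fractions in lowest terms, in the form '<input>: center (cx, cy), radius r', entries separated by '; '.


t1: center (-1/2, -1/2), radius 1/49; t2: center (1/2, 0), radius 1/8; t3: center (-3/7, -1/2), radius 1/42

Nesting under w2 composes maps z -> c + r*z down each t-path.
input t1: applying the 2 nested substitutions gives center (-1/2, -1/2), radius 1/49
input t3: applying the 2 nested substitutions gives center (-3/7, -1/2), radius 1/42
input t2: applying the 1 nested substitution gives center (1/2, 0), radius 1/8


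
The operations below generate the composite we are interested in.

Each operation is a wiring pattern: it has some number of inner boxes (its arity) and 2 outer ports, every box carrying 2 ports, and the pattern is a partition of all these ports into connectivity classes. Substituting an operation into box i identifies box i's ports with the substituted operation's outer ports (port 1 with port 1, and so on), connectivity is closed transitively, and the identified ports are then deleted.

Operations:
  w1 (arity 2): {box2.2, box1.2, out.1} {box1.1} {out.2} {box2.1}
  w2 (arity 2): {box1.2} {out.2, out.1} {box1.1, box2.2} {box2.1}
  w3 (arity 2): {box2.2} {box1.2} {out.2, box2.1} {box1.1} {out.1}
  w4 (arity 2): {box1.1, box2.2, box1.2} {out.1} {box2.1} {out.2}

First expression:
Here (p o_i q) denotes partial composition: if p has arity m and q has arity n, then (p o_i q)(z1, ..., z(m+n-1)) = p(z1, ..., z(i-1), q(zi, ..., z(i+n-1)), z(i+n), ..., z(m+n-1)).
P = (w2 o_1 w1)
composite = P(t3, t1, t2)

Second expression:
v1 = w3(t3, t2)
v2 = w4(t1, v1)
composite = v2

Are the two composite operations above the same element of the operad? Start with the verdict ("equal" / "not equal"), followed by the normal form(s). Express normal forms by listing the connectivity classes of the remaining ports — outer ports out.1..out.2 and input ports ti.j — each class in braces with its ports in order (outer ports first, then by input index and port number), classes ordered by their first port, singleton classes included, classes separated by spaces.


Reducing the first expression gives {out.1, out.2} {t1.1} {t1.2, t2.2, t3.2} {t2.1} {t3.1}
Reducing the second expression gives {out.1} {out.2} {t1.1, t1.2, t2.1} {t2.2} {t3.1} {t3.2}
They disagree, so not equal.

not equal — first {out.1, out.2} {t1.1} {t1.2, t2.2, t3.2} {t2.1} {t3.1}, second {out.1} {out.2} {t1.1, t1.2, t2.1} {t2.2} {t3.1} {t3.2}


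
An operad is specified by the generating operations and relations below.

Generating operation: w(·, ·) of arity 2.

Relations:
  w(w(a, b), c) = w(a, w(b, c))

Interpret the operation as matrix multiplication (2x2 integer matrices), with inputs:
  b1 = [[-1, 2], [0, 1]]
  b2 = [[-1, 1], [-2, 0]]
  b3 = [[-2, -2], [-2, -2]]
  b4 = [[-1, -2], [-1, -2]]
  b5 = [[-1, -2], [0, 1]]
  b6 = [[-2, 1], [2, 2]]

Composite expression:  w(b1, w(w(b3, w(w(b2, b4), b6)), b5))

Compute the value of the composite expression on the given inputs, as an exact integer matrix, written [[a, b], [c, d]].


[[8, -4], [8, -4]]

w(b2, b4) = [[0, 0], [2, 4]]
w(w(b2, b4), b6) = [[0, 0], [4, 10]]
w(b3, w(w(b2, b4), b6)) = [[-8, -20], [-8, -20]]
w(w(b3, w(w(b2, b4), b6)), b5) = [[8, -4], [8, -4]]
w(b1, w(w(b3, w(w(b2, b4), b6)), b5)) = [[8, -4], [8, -4]]


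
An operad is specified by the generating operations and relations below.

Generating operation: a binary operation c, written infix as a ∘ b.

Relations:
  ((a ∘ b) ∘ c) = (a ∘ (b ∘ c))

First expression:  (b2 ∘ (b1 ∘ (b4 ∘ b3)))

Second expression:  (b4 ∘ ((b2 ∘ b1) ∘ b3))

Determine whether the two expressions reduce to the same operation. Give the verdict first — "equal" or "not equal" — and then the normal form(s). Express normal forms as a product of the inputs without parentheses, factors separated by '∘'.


The first expression, normalized: b2 ∘ b1 ∘ b4 ∘ b3
The second expression, normalized: b4 ∘ b2 ∘ b1 ∘ b3
The normal forms differ: not equal.

not equal; the first gives b2 ∘ b1 ∘ b4 ∘ b3 and the second b4 ∘ b2 ∘ b1 ∘ b3


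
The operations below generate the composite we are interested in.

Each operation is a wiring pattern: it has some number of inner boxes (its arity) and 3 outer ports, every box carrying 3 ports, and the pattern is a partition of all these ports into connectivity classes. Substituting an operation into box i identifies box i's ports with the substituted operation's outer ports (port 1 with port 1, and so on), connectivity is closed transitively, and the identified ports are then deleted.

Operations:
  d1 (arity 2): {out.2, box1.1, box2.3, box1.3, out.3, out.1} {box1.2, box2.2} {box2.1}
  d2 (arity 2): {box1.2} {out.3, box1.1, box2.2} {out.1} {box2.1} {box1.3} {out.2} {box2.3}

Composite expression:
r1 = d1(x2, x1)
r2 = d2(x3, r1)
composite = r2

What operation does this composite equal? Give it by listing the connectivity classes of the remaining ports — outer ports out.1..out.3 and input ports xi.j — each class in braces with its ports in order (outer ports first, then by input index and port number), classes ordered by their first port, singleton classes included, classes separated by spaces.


Two ports join when wires chain via d2-identified ports.
the subtree at d1 composes to {out.1, out.2, out.3, x1.3, x2.1, x2.3} {x1.1} {x1.2, x2.2} on (x2, x1); out.j = own outer ports
the subtree at d2 composes to {out.1} {out.2} {out.3, x1.3, x2.1, x2.3, x3.1} {x1.1} {x1.2, x2.2} {x3.2} {x3.3} on (x3, x2, x1); out.j = own outer ports

{out.1} {out.2} {out.3, x1.3, x2.1, x2.3, x3.1} {x1.1} {x1.2, x2.2} {x3.2} {x3.3}


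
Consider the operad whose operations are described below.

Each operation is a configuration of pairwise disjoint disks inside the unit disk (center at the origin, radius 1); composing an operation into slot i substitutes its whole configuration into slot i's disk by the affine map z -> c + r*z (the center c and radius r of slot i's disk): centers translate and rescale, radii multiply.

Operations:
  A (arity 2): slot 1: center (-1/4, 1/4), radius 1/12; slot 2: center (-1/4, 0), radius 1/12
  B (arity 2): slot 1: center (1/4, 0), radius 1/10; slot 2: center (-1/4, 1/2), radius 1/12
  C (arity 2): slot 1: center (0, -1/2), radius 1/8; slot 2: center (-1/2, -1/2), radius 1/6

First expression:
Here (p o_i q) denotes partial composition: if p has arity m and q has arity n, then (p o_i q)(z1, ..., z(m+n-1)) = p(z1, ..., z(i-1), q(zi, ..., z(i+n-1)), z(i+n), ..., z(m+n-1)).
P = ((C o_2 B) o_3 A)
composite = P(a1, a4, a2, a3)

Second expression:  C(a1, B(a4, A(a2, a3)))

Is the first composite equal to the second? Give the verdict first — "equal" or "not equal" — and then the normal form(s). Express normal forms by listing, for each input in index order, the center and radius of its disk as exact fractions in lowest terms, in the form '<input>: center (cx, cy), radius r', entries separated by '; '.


equal — both sides give a1: center (0, -1/2), radius 1/8; a2: center (-157/288, -119/288), radius 1/864; a3: center (-157/288, -5/12), radius 1/864; a4: center (-11/24, -1/2), radius 1/60


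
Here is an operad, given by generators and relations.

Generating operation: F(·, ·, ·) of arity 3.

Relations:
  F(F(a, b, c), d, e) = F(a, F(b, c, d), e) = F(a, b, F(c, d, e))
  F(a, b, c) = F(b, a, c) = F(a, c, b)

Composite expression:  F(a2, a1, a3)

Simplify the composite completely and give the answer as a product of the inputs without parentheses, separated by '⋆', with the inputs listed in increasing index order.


a1 ⋆ a2 ⋆ a3

Any arrangement under F is one operation, so sort the a-inputs.
F(a2, a1, a3) collapses to a2 ⋆ a1 ⋆ a3
commutativity sorts the factors: a1 ⋆ a2 ⋆ a3


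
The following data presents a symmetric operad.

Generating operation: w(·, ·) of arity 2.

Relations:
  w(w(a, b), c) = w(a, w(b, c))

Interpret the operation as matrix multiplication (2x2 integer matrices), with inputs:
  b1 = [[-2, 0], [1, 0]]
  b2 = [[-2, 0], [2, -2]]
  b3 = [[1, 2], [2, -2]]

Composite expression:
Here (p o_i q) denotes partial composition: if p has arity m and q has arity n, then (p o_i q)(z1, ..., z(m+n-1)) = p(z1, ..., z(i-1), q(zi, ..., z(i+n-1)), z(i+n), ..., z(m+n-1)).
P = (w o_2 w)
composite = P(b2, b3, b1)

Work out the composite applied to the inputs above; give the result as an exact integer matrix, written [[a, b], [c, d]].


[[0, 0], [12, 0]]


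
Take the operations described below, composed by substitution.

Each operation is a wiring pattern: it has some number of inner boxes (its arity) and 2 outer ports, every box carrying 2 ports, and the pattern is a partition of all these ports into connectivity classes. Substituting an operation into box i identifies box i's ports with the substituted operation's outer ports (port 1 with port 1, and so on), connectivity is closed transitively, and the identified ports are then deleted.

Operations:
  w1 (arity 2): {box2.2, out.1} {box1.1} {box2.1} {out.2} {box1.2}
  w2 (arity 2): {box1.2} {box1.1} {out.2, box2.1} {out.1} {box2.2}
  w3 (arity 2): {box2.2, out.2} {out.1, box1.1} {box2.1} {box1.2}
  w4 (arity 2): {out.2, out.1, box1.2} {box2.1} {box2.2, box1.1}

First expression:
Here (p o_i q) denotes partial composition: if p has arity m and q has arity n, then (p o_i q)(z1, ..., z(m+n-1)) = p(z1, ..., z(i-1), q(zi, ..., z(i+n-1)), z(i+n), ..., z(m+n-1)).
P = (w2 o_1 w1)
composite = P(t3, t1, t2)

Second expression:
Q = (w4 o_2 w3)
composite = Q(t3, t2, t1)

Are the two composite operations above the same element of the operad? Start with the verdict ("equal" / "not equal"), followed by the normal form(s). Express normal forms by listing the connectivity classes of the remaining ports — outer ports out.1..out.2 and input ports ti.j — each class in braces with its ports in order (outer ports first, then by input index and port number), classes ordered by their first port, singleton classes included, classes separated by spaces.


not equal — first {out.1} {out.2, t2.1} {t1.1} {t1.2} {t2.2} {t3.1} {t3.2}, second {out.1, out.2, t3.2} {t1.1} {t1.2, t3.1} {t2.1} {t2.2}

Normal form of the first expression: {out.1} {out.2, t2.1} {t1.1} {t1.2} {t2.2} {t3.1} {t3.2}
Normal form of the second expression: {out.1, out.2, t3.2} {t1.1} {t1.2, t3.1} {t2.1} {t2.2}
Different reductions; not equal.


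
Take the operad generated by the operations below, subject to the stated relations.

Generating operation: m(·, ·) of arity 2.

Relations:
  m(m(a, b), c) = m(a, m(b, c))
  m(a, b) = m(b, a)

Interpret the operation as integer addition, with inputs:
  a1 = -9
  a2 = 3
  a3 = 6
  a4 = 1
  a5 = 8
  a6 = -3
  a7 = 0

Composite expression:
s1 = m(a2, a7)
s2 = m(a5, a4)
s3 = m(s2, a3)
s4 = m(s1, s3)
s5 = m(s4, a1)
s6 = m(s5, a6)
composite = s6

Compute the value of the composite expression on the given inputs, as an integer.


m(a2, a7) = 3
m(a5, a4) = 9
m(m(a5, a4), a3) = 15
m(m(a2, a7), m(m(a5, a4), a3)) = 18
m(m(m(a2, a7), m(m(a5, a4), a3)), a1) = 9
m(m(m(m(a2, a7), m(m(a5, a4), a3)), a1), a6) = 6

6


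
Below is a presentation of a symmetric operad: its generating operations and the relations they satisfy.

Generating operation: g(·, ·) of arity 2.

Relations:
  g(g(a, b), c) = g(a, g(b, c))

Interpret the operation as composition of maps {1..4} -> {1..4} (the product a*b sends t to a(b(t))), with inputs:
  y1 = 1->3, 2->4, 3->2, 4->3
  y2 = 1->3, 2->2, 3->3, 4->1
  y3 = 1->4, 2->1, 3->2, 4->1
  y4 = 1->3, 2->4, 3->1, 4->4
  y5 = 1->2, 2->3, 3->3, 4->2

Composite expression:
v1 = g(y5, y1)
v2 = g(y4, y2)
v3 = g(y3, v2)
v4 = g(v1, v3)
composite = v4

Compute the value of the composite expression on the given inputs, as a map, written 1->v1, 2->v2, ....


1->3, 2->3, 3->3, 4->2

g(y5, y1) = 1->3, 2->2, 3->3, 4->3
g(y4, y2) = 1->1, 2->4, 3->1, 4->3
g(y3, g(y4, y2)) = 1->4, 2->1, 3->4, 4->2
g(g(y5, y1), g(y3, g(y4, y2))) = 1->3, 2->3, 3->3, 4->2


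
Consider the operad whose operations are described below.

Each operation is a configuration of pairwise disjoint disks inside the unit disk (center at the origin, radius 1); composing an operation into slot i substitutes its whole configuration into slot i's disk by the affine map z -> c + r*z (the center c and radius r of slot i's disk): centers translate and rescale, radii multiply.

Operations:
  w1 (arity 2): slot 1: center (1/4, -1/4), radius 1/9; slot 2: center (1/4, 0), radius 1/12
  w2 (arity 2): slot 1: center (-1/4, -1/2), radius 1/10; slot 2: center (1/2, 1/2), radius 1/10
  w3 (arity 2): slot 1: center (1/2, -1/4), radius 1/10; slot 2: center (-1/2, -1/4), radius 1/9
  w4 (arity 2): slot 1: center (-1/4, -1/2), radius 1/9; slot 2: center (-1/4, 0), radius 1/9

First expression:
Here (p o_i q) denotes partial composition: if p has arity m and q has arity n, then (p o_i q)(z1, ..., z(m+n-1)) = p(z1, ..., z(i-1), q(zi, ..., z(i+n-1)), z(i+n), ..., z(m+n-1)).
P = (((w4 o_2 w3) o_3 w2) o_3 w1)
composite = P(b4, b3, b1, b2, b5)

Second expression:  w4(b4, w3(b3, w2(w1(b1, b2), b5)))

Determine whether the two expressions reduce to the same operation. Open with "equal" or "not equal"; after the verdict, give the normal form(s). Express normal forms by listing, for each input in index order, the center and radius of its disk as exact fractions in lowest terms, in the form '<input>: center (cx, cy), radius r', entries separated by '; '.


equal; the common form is b1: center (-37/120, -37/1080), radius 1/7290; b2: center (-37/120, -11/324), radius 1/9720; b3: center (-7/36, -1/36), radius 1/90; b4: center (-1/4, -1/2), radius 1/9; b5: center (-97/324, -7/324), radius 1/810


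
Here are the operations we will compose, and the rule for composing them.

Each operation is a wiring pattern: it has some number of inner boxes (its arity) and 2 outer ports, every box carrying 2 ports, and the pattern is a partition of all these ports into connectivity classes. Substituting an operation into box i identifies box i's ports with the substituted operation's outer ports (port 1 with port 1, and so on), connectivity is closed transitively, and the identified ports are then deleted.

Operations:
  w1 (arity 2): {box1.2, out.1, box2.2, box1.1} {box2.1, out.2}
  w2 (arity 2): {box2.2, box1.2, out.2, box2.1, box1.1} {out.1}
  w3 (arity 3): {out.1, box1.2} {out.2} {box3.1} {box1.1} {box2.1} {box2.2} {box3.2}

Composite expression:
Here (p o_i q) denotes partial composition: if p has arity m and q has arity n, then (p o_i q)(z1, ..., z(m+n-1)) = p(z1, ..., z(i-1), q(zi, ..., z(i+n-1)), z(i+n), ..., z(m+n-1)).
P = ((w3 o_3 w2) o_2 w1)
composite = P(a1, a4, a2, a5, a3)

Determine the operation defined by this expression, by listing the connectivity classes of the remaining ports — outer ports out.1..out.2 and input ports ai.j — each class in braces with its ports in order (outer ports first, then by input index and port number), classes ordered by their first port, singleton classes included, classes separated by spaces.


{out.1, a1.2} {out.2} {a1.1} {a2.1} {a2.2, a4.1, a4.2} {a3.1, a3.2, a5.1, a5.2}

Treat the ports identified at w3 as solder joints: merge, then drop.
the subtree at w1 composes to {out.1, a2.2, a4.1, a4.2} {out.2, a2.1} on (a4, a2); out.j = own outer ports
the subtree at w2 composes to {out.1} {out.2, a3.1, a3.2, a5.1, a5.2} on (a5, a3); out.j = own outer ports
the subtree at w3 composes to {out.1, a1.2} {out.2} {a1.1} {a2.1} {a2.2, a4.1, a4.2} {a3.1, a3.2, a5.1, a5.2} on (a1, a4, a2, a5, a3); out.j = own outer ports


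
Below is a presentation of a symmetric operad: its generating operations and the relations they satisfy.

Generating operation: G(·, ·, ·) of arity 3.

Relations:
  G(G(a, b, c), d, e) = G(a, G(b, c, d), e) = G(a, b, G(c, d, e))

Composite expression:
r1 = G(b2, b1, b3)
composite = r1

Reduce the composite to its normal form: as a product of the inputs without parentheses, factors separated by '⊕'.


b2 ⊕ b1 ⊕ b3

Every regrouping of G is equal, so read the b-inputs in written order.
G(b2, b1, b3) reduces to b2 ⊕ b1 ⊕ b3


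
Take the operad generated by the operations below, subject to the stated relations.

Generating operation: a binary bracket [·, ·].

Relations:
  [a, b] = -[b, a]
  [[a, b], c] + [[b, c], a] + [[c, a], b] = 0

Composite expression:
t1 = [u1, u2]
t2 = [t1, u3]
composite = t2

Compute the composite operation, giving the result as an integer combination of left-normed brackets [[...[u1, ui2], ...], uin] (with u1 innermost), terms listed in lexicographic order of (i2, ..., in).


[[u1, u2], u3]

Left-normed coefficients sit on the u1-initial expansion words.
Composite bracket: [[u1, u2], u3]
Each bracket splits as ab - ba, giving 4 signed words (2^2 = 4).
Coefficients come from the u1-initial words:
  sign of u1u2u3 is +1, so it contributes +[[u1, u2], u3]


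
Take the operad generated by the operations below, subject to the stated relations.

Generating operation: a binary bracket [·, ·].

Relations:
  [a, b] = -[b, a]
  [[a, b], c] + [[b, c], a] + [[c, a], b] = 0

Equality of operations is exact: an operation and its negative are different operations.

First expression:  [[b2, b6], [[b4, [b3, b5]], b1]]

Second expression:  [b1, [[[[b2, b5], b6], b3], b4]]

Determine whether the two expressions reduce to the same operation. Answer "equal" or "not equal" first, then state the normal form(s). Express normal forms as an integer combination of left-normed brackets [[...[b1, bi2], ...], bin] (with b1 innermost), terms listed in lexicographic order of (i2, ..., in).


not equal; the first gives -[[[[[b1, b3], b5], b4], b2], b6] + [[[[[b1, b3], b5], b4], b6], b2] + [[[[[b1, b4], b3], b5], b2], b6] - [[[[[b1, b4], b3], b5], b6], b2] - [[[[[b1, b4], b5], b3], b2], b6] + [[[[[b1, b4], b5], b3], b6], b2] + [[[[[b1, b5], b3], b4], b2], b6] - [[[[[b1, b5], b3], b4], b6], b2] and the second [[[[[b1, b2], b5], b6], b3], b4] - [[[[[b1, b3], b2], b5], b6], b4] + [[[[[b1, b3], b5], b2], b6], b4] + [[[[[b1, b3], b6], b2], b5], b4] - [[[[[b1, b3], b6], b5], b2], b4] - [[[[[b1, b4], b2], b5], b6], b3] + [[[[[b1, b4], b3], b2], b5], b6] - [[[[[b1, b4], b3], b5], b2], b6] - [[[[[b1, b4], b3], b6], b2], b5] + [[[[[b1, b4], b3], b6], b5], b2] + [[[[[b1, b4], b5], b2], b6], b3] + [[[[[b1, b4], b6], b2], b5], b3] - [[[[[b1, b4], b6], b5], b2], b3] - [[[[[b1, b5], b2], b6], b3], b4] - [[[[[b1, b6], b2], b5], b3], b4] + [[[[[b1, b6], b5], b2], b3], b4]

The first expression reduces to -[[[[[b1, b3], b5], b4], b2], b6] + [[[[[b1, b3], b5], b4], b6], b2] + [[[[[b1, b4], b3], b5], b2], b6] - [[[[[b1, b4], b3], b5], b6], b2] - [[[[[b1, b4], b5], b3], b2], b6] + [[[[[b1, b4], b5], b3], b6], b2] + [[[[[b1, b5], b3], b4], b2], b6] - [[[[[b1, b5], b3], b4], b6], b2]
The second expression reduces to [[[[[b1, b2], b5], b6], b3], b4] - [[[[[b1, b3], b2], b5], b6], b4] + [[[[[b1, b3], b5], b2], b6], b4] + [[[[[b1, b3], b6], b2], b5], b4] - [[[[[b1, b3], b6], b5], b2], b4] - [[[[[b1, b4], b2], b5], b6], b3] + [[[[[b1, b4], b3], b2], b5], b6] - [[[[[b1, b4], b3], b5], b2], b6] - [[[[[b1, b4], b3], b6], b2], b5] + [[[[[b1, b4], b3], b6], b5], b2] + [[[[[b1, b4], b5], b2], b6], b3] + [[[[[b1, b4], b6], b2], b5], b3] - [[[[[b1, b4], b6], b5], b2], b3] - [[[[[b1, b5], b2], b6], b3], b4] - [[[[[b1, b6], b2], b5], b3], b4] + [[[[[b1, b6], b5], b2], b3], b4]
The normal forms differ: not equal.


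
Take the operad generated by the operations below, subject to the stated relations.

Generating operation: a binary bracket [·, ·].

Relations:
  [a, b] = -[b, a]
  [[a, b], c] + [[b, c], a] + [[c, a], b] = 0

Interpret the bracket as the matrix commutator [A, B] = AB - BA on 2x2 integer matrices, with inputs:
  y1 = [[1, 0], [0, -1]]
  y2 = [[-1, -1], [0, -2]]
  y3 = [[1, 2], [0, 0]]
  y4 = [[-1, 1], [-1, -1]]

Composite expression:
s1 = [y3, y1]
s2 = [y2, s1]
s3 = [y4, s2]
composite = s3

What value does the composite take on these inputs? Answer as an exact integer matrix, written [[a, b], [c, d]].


[[-4, 0], [0, 4]]

[y3, y1] = [[0, -4], [0, 0]]
[y2, [y3, y1]] = [[0, -4], [0, 0]]
[y4, [y2, [y3, y1]]] = [[-4, 0], [0, 4]]


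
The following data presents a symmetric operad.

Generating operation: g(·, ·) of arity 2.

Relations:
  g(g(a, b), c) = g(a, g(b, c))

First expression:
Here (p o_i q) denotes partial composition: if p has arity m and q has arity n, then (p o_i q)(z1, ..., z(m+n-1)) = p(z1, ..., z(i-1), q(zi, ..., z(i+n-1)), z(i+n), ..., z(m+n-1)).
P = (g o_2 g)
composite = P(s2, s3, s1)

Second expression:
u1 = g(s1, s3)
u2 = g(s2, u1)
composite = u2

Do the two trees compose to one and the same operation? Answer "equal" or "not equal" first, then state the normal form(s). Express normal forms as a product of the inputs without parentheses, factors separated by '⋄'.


not equal: they reduce to s2 ⋄ s3 ⋄ s1 and s2 ⋄ s1 ⋄ s3

Reducing the first expression gives s2 ⋄ s3 ⋄ s1
Reducing the second expression gives s2 ⋄ s1 ⋄ s3
No match — not equal.


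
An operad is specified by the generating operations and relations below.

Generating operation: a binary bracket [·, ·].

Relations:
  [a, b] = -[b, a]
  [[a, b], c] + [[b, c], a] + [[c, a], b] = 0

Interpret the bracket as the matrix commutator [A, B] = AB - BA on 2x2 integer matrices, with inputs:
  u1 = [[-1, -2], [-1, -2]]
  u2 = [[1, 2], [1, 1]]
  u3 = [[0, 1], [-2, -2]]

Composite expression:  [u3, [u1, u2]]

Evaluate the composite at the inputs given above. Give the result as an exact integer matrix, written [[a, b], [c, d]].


[u1, u2] = [[0, 2], [-1, 0]]
[u3, [u1, u2]] = [[3, 4], [2, -3]]

[[3, 4], [2, -3]]


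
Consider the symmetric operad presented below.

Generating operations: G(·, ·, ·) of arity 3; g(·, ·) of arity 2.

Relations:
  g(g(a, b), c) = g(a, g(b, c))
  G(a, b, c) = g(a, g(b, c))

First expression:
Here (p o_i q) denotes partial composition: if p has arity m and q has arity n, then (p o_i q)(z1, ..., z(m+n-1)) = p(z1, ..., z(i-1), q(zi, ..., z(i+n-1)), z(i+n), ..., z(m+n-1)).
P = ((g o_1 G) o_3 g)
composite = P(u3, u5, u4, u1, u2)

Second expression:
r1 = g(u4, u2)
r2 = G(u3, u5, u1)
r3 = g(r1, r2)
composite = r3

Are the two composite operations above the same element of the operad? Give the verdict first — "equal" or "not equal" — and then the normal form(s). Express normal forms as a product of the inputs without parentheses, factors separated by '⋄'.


The first composite normalizes to u3 ⋄ u5 ⋄ u4 ⋄ u1 ⋄ u2
The second composite normalizes to u4 ⋄ u2 ⋄ u3 ⋄ u5 ⋄ u1
They disagree, so not equal.

not equal: they reduce to u3 ⋄ u5 ⋄ u4 ⋄ u1 ⋄ u2 and u4 ⋄ u2 ⋄ u3 ⋄ u5 ⋄ u1


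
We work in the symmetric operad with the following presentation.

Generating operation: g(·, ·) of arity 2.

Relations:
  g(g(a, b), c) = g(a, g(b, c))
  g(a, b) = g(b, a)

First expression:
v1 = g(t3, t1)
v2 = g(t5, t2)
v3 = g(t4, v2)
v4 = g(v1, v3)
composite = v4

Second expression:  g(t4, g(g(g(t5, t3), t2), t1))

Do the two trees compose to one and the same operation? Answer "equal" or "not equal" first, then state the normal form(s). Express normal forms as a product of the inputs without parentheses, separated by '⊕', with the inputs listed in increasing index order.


equal: each reduces to t1 ⊕ t2 ⊕ t3 ⊕ t4 ⊕ t5

In normal form, the first expression is t1 ⊕ t2 ⊕ t3 ⊕ t4 ⊕ t5
In normal form, the second expression is t1 ⊕ t2 ⊕ t3 ⊕ t4 ⊕ t5
Identical normal forms: equal.


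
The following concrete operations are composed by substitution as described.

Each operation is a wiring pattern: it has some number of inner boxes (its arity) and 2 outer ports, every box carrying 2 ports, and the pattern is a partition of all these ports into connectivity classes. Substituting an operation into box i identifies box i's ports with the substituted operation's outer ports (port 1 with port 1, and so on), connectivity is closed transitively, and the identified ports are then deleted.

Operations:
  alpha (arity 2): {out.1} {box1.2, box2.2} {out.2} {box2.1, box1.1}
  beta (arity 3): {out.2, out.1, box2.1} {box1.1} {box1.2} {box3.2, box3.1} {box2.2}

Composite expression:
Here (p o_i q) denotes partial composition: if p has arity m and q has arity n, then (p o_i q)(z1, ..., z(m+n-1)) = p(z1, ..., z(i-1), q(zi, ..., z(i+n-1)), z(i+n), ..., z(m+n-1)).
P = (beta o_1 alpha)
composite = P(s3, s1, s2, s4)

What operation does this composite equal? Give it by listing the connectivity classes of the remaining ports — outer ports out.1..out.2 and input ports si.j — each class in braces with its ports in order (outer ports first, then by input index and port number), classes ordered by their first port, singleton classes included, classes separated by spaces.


{out.1, out.2, s2.1} {s1.1, s3.1} {s1.2, s3.2} {s2.2} {s4.1, s4.2}

Two ports join when wires chain via beta-identified ports.
stage alpha: inputs (s3, s1), connectivity {out.1} {out.2} {s1.1, s3.1} {s1.2, s3.2}, out.j its boundary
stage beta: inputs (s3, s1, s2, s4), connectivity {out.1, out.2, s2.1} {s1.1, s3.1} {s1.2, s3.2} {s2.2} {s4.1, s4.2}, out.j its boundary
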